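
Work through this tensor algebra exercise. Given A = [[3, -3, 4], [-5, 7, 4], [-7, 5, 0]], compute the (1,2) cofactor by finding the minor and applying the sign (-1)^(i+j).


To find cofactor C_{12}, delete row 1 and column 2.
The resulting 2x2 submatrix is: [[-5, 4], [-7, 0]]
Minor M_{12} = -5*0 - 4*-7
  = 0 - -28 = 28
Sign = (-1)^(1+2) = (-1)^3 = -1
Cofactor C_{12} = -1 * 28 = -28

-28


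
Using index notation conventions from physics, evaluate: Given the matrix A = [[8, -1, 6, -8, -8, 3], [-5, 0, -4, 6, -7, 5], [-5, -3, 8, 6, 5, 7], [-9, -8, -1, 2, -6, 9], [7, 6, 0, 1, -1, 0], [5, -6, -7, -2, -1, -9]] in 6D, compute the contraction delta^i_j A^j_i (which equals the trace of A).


The contraction (trace) of a rank-2 tensor is the sum of its diagonal elements.
Diagonal entries: A[1,1] = 8, A[2,2] = 0, A[3,3] = 8, A[4,4] = 2, A[5,5] = -1, A[6,6] = -9
Tr(A) = 8 + 0 + 8 + 2 + -1 + -9 = 8

8


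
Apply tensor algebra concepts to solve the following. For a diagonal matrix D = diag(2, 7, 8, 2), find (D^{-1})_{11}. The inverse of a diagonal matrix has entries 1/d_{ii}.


For a diagonal matrix, the inverse has entries (D^{-1})_{ii} = 1/d_{ii}.
The diagonal entries are: d_{11} = 2, d_{22} = 7, d_{33} = 8, d_{44} = 2
We need (D^{-1})_{11} = 1/d_{11} = 1/2 = 1/2

1/2


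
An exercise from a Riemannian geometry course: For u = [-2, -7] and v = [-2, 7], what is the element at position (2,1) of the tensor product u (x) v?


The outer product entry T_{ij} = u_i * v_j.
We need i=2, j=1.
u_2 = -7, v_1 = -2
T_{2,1} = -7 * -2 = 14

14


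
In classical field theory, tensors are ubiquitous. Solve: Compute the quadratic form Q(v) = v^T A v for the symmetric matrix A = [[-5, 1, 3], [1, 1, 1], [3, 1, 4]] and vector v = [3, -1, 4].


First compute Av:
(Av)_1 = -5*3 + 1*-1 + 3*4 = -4
(Av)_2 = 1*3 + 1*-1 + 1*4 = 6
(Av)_3 = 3*3 + 1*-1 + 4*4 = 24
Av = [-4, 6, 24]
Then v^T (Av) = 3*-4 + -1*6 + 4*24
= -12 + -6 + 96 = 78

78


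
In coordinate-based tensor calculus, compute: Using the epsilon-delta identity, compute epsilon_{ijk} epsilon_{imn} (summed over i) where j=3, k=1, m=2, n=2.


Using the identity: epsilon_{ijk} epsilon_{imn} = delta_{jm} delta_{kn} - delta_{jn} delta_{km}.
delta_{32} = 0
delta_{12} = 0
delta_{32} = 0
delta_{12} = 0
Result = 0 * 0 - 0 * 0 = 0 - 0 = 0

0


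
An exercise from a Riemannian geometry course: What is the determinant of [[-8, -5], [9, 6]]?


For a 2x2 matrix [[a, b], [c, d]], det = a*d - b*c.
a = -8, b = -5, c = 9, d = 6
a*d = -8 * 6 = -48
b*c = -5 * 9 = -45
det = -48 - -45 = -3

-3


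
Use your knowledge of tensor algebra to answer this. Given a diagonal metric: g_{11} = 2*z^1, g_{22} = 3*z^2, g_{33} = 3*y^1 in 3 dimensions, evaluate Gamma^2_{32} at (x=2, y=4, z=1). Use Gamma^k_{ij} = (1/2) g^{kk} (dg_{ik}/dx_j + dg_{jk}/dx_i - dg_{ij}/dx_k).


For a diagonal metric, Gamma^k_{ij} = (1/2) g^{kk} (dg_{ik}/dx_j + dg_{jk}/dx_i - dg_{ij}/dx_k).
The metric is diagonal, so g_{ab} = 0 for a != b.
At the given point: g_{11} = 2, g_{22} = 3, g_{33} = 12
g^{22} = 1/3
dg_{32}/dx_2 = 0 (off-diagonal)
dg_{22}/dx_3 = dg_{22}/dx_3 = 6
dg_{32}/dx_2 = 0 (off-diagonal)
Numerator = 0 + 6 - 0 = 6
Gamma^2_{32} = 6 / (2 * 3) = 1

1


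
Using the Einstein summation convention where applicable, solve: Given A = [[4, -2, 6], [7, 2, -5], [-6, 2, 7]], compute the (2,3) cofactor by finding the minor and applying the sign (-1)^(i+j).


To find cofactor C_{23}, delete row 2 and column 3.
The resulting 2x2 submatrix is: [[4, -2], [-6, 2]]
Minor M_{23} = 4*2 - -2*-6
  = 8 - 12 = -4
Sign = (-1)^(2+3) = (-1)^5 = -1
Cofactor C_{23} = -1 * -4 = 4

4


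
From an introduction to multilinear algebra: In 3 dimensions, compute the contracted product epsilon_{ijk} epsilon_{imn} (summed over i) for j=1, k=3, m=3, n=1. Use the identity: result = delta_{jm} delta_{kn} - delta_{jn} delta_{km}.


Using the identity: epsilon_{ijk} epsilon_{imn} = delta_{jm} delta_{kn} - delta_{jn} delta_{km}.
delta_{13} = 0
delta_{31} = 0
delta_{11} = 1
delta_{33} = 1
Result = 0 * 0 - 1 * 1 = 0 - 1 = -1

-1


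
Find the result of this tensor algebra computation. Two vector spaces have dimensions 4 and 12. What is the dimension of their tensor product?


The dimension of a tensor product is the product of dimensions.
dim(V) = 4, dim(W) = 12
dim(V (x) W) = 4 * 12 = 48

48


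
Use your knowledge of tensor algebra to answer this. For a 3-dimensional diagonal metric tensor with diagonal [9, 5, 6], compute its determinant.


For a diagonal metric, the determinant is the product of diagonal entries.
Diagonal entries: 9, 5, 6
det(g) = 9 * 5 * 6 = 270

270


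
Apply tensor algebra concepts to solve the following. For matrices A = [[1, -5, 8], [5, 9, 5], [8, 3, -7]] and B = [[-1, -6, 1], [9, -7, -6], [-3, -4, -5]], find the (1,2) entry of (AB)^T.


(AB)^T_{ij} = (AB)_{ji} = sum_k A_{jk} B_{ki}.
For i=1, j=2 we need (AB)_{21}:
A_{21} * B_{11} = 5 * -1 = -5
A_{22} * B_{21} = 9 * 9 = 81
A_{23} * B_{31} = 5 * -3 = -15
Sum = -5 + 81 + -15 = 61

61


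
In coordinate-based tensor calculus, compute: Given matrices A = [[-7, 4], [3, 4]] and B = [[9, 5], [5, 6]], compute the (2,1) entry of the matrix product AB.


(AB)_{ij} = sum_k A_{ik} B_{kj}.
For i=2, j=1:
A_{21} * B_{11} = 3 * 9 = 27
A_{22} * B_{21} = 4 * 5 = 20
Sum = 27 + 20 = 47

47


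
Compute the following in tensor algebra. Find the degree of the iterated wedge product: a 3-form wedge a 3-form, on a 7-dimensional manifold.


The degree of a wedge product is the sum of the degrees of the individual forms.
Degrees: 3, 3
Total degree = 3 + 3 = 6

6


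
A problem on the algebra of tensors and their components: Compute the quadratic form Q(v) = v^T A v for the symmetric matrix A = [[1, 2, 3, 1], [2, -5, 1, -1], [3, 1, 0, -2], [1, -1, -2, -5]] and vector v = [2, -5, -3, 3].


First compute Av:
(Av)_1 = 1*2 + 2*-5 + 3*-3 + 1*3 = -14
(Av)_2 = 2*2 + -5*-5 + 1*-3 + -1*3 = 23
(Av)_3 = 3*2 + 1*-5 + 0*-3 + -2*3 = -5
(Av)_4 = 1*2 + -1*-5 + -2*-3 + -5*3 = -2
Av = [-14, 23, -5, -2]
Then v^T (Av) = 2*-14 + -5*23 + -3*-5 + 3*-2
= -28 + -115 + 15 + -6 = -134

-134


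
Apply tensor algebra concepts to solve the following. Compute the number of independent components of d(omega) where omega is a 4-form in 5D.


The exterior derivative of a p-form is a (p+1)-form.
Its number of independent components is C(n, p+1).
n = 5, p+1 = 5
C(5, 5) = 1

1


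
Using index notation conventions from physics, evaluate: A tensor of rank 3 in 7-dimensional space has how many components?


The number of components of a rank-r tensor in d dimensions is d^r.
Here d = 7 and r = 3.
7^3 = 343

343


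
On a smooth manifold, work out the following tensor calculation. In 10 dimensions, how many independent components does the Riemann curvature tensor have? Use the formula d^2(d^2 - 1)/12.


The Riemann tensor in d dimensions has d^2(d^2 - 1)/12 independent components.
d = 10, so d^2 = 100
d^2 - 1 = 99
d^2(d^2 - 1) = 100 * 99 = 9900
Divide by 12: 9900 / 12 = 825

825


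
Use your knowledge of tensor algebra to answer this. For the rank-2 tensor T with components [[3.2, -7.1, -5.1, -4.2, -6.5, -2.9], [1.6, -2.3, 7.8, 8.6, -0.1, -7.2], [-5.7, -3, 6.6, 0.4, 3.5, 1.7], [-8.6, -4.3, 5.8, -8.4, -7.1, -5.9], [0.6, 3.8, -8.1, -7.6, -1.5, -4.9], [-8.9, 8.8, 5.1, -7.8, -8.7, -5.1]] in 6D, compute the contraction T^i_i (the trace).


The contraction (trace) of a rank-2 tensor is the sum of its diagonal elements.
Diagonal entries: A[1,1] = 3.2, A[2,2] = -2.3, A[3,3] = 6.6, A[4,4] = -8.4, A[5,5] = -1.5, A[6,6] = -5.1
Tr(A) = 3.2 + -2.3 + 6.6 + -8.4 + -1.5 + -5.1 = -7.5

-7.5


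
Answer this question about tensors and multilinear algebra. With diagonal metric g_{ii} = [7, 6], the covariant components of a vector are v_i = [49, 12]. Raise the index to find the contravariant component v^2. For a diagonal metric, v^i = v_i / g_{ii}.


To raise an index with a diagonal metric: v^i = v_i / g_{ii}.
For index 2: v_2 = 12, g_{22} = 6
v^2 = 12 / 6 = 2

2


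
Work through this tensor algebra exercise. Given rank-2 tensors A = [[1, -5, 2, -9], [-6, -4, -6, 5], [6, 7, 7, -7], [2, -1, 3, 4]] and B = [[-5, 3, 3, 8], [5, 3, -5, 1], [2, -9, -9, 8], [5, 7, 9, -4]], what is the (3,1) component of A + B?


Tensor addition is component-wise: (A + B)_{ij} = A_{ij} + B_{ij}.
A_{31} = 6
B_{31} = 2
(A + B)_{31} = 6 + 2 = 8

8


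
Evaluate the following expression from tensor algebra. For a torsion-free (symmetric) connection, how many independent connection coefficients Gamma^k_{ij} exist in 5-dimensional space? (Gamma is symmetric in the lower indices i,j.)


Christoffel symbols Gamma^k_{ij} are symmetric in i,j, so there are d * d(d+1)/2 independent symbols.
d = 5
d(d+1)/2 = 5 * 6 / 2 = 15
Total = 5 * 15 = 75

75


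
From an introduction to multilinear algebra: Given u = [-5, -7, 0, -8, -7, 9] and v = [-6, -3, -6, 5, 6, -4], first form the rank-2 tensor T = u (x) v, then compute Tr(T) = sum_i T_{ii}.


The outer product gives T_{ij} = u_i v_j.
The trace (contraction) is Tr(T) = sum_i T_{ii} = sum_i u_i v_i.
Diagonal entries:
T_{11} = u_1 * v_1 = -5 * -6 = 30
T_{22} = u_2 * v_2 = -7 * -3 = 21
T_{33} = u_3 * v_3 = 0 * -6 = 0
T_{44} = u_4 * v_4 = -8 * 5 = -40
T_{55} = u_5 * v_5 = -7 * 6 = -42
T_{66} = u_6 * v_6 = 9 * -4 = -36
Tr(T) = 30 + 21 + 0 + -40 + -42 + -36 = -67

-67


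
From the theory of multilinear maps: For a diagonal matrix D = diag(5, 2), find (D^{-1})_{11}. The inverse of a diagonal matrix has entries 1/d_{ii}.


For a diagonal matrix, the inverse has entries (D^{-1})_{ii} = 1/d_{ii}.
The diagonal entries are: d_{11} = 5, d_{22} = 2
We need (D^{-1})_{11} = 1/d_{11} = 1/5 = 1/5

1/5


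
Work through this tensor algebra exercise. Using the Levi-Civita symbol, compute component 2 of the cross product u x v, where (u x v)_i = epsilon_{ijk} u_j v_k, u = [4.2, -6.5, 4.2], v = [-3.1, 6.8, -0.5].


(u x v)_2 = sum_{j,k} epsilon_{2jk} u_j v_k. Only permutations of (1,2,3) contribute; the two non-zero terms are:
eps_{213} u_1 v_3 = -1 * 4.2 * -0.5 = 2.1
eps_{231} u_3 v_1 = 1 * 4.2 * -3.1 = -13.02
(u x v)_2 = -10.92

-10.92


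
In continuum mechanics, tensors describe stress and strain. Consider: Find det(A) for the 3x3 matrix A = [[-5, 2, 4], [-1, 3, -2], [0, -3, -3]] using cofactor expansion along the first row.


Expanding along the first row, det(A) = a11*M_11 - a12*M_12 + a13*M_13, where M_1j is the (1,j) minor.
Minor M_11 = 3*-3 - -2*-3 = -15
Minor M_12 = -1*-3 - -2*0 = 3
Minor M_13 = -1*-3 - 3*0 = 3
det = -5*(-15) - 2*(3) + 4*(3)
    = 75 - 6 + 12
    = 81

81


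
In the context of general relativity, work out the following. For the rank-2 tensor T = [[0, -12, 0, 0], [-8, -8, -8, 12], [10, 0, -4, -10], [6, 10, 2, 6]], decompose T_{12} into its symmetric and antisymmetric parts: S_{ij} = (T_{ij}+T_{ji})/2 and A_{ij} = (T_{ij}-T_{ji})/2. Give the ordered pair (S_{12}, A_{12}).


T_{12} = -12
T_{21} = -8
S_{12} = (-12 + -8)/2 = -20/2 = -10
A_{12} = (-12 - -8)/2 = -4/2 = -2
Check: S + A = -10 + -2 = -12 = T_{12}.

(-10, -2)


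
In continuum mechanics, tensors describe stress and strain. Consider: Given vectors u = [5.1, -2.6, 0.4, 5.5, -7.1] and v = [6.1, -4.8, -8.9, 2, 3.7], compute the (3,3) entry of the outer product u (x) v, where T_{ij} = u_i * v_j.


The outer product entry T_{ij} = u_i * v_j.
We need i=3, j=3.
u_3 = 0.4, v_3 = -8.9
T_{3,3} = 0.4 * -8.9 = -3.56

-3.56


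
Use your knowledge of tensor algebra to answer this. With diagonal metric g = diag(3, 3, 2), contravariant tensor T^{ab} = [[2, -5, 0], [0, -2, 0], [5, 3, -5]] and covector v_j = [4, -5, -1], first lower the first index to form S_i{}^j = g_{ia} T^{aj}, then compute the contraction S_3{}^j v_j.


Step 1: lower the first index. For a diagonal metric, g_{ia} T^{aj} = g_{ii} T^{ij} (no sum on i).
g_{33} = 2
S_3{}^1 = 2 * T^{31} = 2 * 5 = 10
S_3{}^2 = 2 * T^{32} = 2 * 3 = 6
S_3{}^3 = 2 * T^{33} = 2 * -5 = -10
Step 2: contract S_3{}^j with v_j.
S_3{}^1 * v_1 = 10 * 4 = 40
S_3{}^2 * v_2 = 6 * -5 = -30
S_3{}^3 * v_3 = -10 * -1 = 10
Result = 40 + -30 + 10 = 20

20


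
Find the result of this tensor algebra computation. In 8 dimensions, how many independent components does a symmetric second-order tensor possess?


A symmetric rank-2 tensor in d dimensions has d(d+1)/2 independent components.
d = 8
d(d+1)/2 = 8 * 9 / 2 = 72 / 2 = 36

36


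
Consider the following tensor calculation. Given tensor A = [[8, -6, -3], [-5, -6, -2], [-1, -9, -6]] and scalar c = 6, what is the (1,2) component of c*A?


Scalar multiplication: (cA)_{ij} = c * A_{ij}.
c = 6
A_{12} = -6
(cA)_{12} = 6 * -6 = -36

-36


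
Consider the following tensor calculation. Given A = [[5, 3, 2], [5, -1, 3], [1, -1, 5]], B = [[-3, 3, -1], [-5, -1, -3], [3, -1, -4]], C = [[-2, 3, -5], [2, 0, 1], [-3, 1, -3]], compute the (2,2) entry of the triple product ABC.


(ABC)_{22} = sum_m (AB)_{2m} C_{m2}. First compute row 2 of AB.
(AB)_{21} = 5*-3 + -1*-5 + 3*3 = -1
(AB)_{22} = 5*3 + -1*-1 + 3*-1 = 13
(AB)_{23} = 5*-1 + -1*-3 + 3*-4 = -14
Now contract with column 2 of C:
(AB)_{21} * C_{12} = -1 * 3 = -3
(AB)_{22} * C_{22} = 13 * 0 = 0
(AB)_{23} * C_{32} = -14 * 1 = -14
(ABC)_{22} = -3 + 0 + -14 = -17

-17


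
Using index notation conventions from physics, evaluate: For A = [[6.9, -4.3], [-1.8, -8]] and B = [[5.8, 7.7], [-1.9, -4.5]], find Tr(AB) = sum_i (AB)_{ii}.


Tr(AB) = sum_i (AB)_{ii} where (AB)_{ii} = sum_k A_{ik} B_{ki}.
(AB)_{11} = 6.9*5.8 + -4.3*-1.9 = 48.19
(AB)_{22} = -1.8*7.7 + -8*-4.5 = 22.14
Tr(AB) = 48.19 + 22.14 = 70.33

70.33


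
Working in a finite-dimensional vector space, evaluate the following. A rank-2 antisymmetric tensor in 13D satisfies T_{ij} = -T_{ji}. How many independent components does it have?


An antisymmetric rank-2 tensor satisfies A_{ij} = -A_{ji}, so diagonal entries are zero.
The independent components are the upper-triangular entries: C(n, 2) = n(n-1)/2.
n = 13
C(13, 2) = 13 * 12 / 2 = 156 / 2 = 78

78


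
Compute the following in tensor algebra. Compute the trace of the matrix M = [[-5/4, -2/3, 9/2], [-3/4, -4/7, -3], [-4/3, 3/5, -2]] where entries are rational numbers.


The trace is the sum of diagonal entries.
Diagonal: M[1,1] = -5/4, M[2,2] = -4/7, M[3,3] = -2
Tr(M) = -5/4 + -4/7 + -2
Computing step by step:
After adding M[1,1]: -5/4
After adding M[2,2]: -51/28
After adding M[3,3]: -107/28
Tr(M) = -107/28

-107/28


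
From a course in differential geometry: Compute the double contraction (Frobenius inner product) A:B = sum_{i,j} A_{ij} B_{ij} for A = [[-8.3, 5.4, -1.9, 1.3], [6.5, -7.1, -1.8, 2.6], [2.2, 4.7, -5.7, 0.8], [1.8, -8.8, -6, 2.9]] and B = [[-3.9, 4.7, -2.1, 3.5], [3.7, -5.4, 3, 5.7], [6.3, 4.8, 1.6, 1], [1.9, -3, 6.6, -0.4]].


A:B = sum over all i,j of A_{ij} * B_{ij}.
Row 1: -8.3*-3.9=32.37, 5.4*4.7=25.38, -1.9*-2.1=3.99, 1.3*3.5=4.55 => row sum = 66.29
Row 2: 6.5*3.7=24.05, -7.1*-5.4=38.34, -1.8*3=-5.4, 2.6*5.7=14.82 => row sum = 71.81
Row 3: 2.2*6.3=13.86, 4.7*4.8=22.56, -5.7*1.6=-9.12, 0.8*1=0.8 => row sum = 28.1
Row 4: 1.8*1.9=3.42, -8.8*-3=26.4, -6*6.6=-39.6, 2.9*-0.4=-1.16 => row sum = -10.94
Total = 66.29 + 71.81 + 28.1 + -10.94 = 155.26

155.26


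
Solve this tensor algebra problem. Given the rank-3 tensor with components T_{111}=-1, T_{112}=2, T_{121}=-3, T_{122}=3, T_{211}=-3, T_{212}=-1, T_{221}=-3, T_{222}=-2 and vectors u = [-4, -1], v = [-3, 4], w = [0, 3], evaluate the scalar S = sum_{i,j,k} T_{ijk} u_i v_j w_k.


S = sum over i,j,k of T_{ijk} u_i v_j w_k. Expanding all 8 terms:
T_{111}*u_1*v_1*w_1 = -1*-4*-3*0 = 0  (running total: 0)
T_{112}*u_1*v_1*w_2 = 2*-4*-3*3 = 72  (running total: 72)
T_{121}*u_1*v_2*w_1 = -3*-4*4*0 = 0  (running total: 72)
T_{122}*u_1*v_2*w_2 = 3*-4*4*3 = -144  (running total: -72)
T_{211}*u_2*v_1*w_1 = -3*-1*-3*0 = 0  (running total: -72)
T_{212}*u_2*v_1*w_2 = -1*-1*-3*3 = -9  (running total: -81)
T_{221}*u_2*v_2*w_1 = -3*-1*4*0 = 0  (running total: -81)
T_{222}*u_2*v_2*w_2 = -2*-1*4*3 = 24  (running total: -57)
S = -57

-57


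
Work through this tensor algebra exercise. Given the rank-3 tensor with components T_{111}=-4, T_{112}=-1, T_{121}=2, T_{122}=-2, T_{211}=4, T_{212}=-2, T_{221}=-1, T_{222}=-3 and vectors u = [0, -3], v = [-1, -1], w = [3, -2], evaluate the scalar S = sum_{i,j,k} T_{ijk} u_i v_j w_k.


S = sum over i,j,k of T_{ijk} u_i v_j w_k. Expanding all 8 terms:
T_{111}*u_1*v_1*w_1 = -4*0*-1*3 = 0  (running total: 0)
T_{112}*u_1*v_1*w_2 = -1*0*-1*-2 = 0  (running total: 0)
T_{121}*u_1*v_2*w_1 = 2*0*-1*3 = 0  (running total: 0)
T_{122}*u_1*v_2*w_2 = -2*0*-1*-2 = 0  (running total: 0)
T_{211}*u_2*v_1*w_1 = 4*-3*-1*3 = 36  (running total: 36)
T_{212}*u_2*v_1*w_2 = -2*-3*-1*-2 = 12  (running total: 48)
T_{221}*u_2*v_2*w_1 = -1*-3*-1*3 = -9  (running total: 39)
T_{222}*u_2*v_2*w_2 = -3*-3*-1*-2 = 18  (running total: 57)
S = 57

57


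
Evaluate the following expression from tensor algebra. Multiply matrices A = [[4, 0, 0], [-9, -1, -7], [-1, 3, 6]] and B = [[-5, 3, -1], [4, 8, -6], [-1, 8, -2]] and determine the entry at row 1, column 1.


(AB)_{ij} = sum_k A_{ik} B_{kj}.
For i=1, j=1:
A_{11} * B_{11} = 4 * -5 = -20
A_{12} * B_{21} = 0 * 4 = 0
A_{13} * B_{31} = 0 * -1 = 0
Sum = -20 + 0 + 0 = -20

-20


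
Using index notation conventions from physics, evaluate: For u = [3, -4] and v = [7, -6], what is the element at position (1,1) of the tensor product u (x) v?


The outer product entry T_{ij} = u_i * v_j.
We need i=1, j=1.
u_1 = 3, v_1 = 7
T_{1,1} = 3 * 7 = 21

21


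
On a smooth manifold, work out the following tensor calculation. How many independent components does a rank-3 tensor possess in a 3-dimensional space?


The number of components of a rank-r tensor in d dimensions is d^r.
Here d = 3 and r = 3.
3^3 = 27

27


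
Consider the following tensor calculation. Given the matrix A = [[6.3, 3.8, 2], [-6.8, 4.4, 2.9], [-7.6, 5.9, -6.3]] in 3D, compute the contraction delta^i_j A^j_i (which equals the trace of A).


The contraction (trace) of a rank-2 tensor is the sum of its diagonal elements.
Diagonal entries: A[1,1] = 6.3, A[2,2] = 4.4, A[3,3] = -6.3
Tr(A) = 6.3 + 4.4 + -6.3 = 4.4

4.4


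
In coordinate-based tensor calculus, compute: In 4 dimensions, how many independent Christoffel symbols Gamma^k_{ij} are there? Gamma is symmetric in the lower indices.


Christoffel symbols Gamma^k_{ij} are symmetric in i,j, so there are d * d(d+1)/2 independent symbols.
d = 4
d(d+1)/2 = 4 * 5 / 2 = 10
Total = 4 * 10 = 40

40


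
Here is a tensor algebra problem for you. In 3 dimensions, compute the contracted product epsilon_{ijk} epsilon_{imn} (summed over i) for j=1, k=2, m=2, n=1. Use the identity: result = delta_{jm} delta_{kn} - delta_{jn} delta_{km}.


Using the identity: epsilon_{ijk} epsilon_{imn} = delta_{jm} delta_{kn} - delta_{jn} delta_{km}.
delta_{12} = 0
delta_{21} = 0
delta_{11} = 1
delta_{22} = 1
Result = 0 * 0 - 1 * 1 = 0 - 1 = -1

-1


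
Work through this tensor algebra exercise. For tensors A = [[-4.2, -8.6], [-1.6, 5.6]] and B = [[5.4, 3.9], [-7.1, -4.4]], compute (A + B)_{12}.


Tensor addition is component-wise: (A + B)_{ij} = A_{ij} + B_{ij}.
A_{12} = -8.6
B_{12} = 3.9
(A + B)_{12} = -8.6 + 3.9 = -4.7

-4.7


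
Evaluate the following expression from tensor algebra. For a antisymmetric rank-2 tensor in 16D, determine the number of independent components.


A antisymmetric rank-2 tensor in d dimensions has d(d-1)/2 independent components.
d = 16
d(d-1)/2 = 16 * 15 / 2 = 240 / 2 = 120

120


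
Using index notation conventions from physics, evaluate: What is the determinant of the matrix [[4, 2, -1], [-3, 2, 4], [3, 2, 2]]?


Expanding along the first row, det(A) = a11*M_11 - a12*M_12 + a13*M_13, where M_1j is the (1,j) minor.
Minor M_11 = 2*2 - 4*2 = -4
Minor M_12 = -3*2 - 4*3 = -18
Minor M_13 = -3*2 - 2*3 = -12
det = 4*(-4) - 2*(-18) + -1*(-12)
    = -16 - -36 + 12
    = 32

32


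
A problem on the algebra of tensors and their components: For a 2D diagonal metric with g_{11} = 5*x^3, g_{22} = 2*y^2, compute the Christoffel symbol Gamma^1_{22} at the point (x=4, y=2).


For a diagonal metric, Gamma^k_{ij} = (1/2) g^{kk} (dg_{ik}/dx_j + dg_{jk}/dx_i - dg_{ij}/dx_k).
The metric is diagonal, so g_{ab} = 0 for a != b.
At the given point: g_{11} = 320, g_{22} = 8
g^{11} = 1/320
dg_{21}/dx_2 = 0 (off-diagonal)
dg_{21}/dx_2 = 0 (off-diagonal)
dg_{22}/dx_1 = dg_{22}/dx_1 = 0
Numerator = 0 + 0 - 0 = 0
Gamma^1_{22} = 0 / (2 * 320) = 0

0


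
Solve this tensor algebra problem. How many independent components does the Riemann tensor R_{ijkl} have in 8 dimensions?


The Riemann tensor in d dimensions has d^2(d^2 - 1)/12 independent components.
d = 8, so d^2 = 64
d^2 - 1 = 63
d^2(d^2 - 1) = 64 * 63 = 4032
Divide by 12: 4032 / 12 = 336

336


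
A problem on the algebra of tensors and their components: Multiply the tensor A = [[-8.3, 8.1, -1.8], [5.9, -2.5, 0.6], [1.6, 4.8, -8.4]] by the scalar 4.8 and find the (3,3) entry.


Scalar multiplication: (cA)_{ij} = c * A_{ij}.
c = 4.8
A_{33} = -8.4
(cA)_{33} = 4.8 * -8.4 = -40.32

-40.32


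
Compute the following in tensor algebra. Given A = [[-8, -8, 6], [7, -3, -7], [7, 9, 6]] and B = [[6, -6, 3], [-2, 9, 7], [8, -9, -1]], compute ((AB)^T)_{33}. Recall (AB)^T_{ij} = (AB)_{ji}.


(AB)^T_{ij} = (AB)_{ji} = sum_k A_{jk} B_{ki}.
For i=3, j=3 we need (AB)_{33}:
A_{31} * B_{13} = 7 * 3 = 21
A_{32} * B_{23} = 9 * 7 = 63
A_{33} * B_{33} = 6 * -1 = -6
Sum = 21 + 63 + -6 = 78

78


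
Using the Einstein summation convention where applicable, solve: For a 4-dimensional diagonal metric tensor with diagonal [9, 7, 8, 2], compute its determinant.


For a diagonal metric, the determinant is the product of diagonal entries.
Diagonal entries: 9, 7, 8, 2
det(g) = 9 * 7 * 8 * 2 = 1008

1008


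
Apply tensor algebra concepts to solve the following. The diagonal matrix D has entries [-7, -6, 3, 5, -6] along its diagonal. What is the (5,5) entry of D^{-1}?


For a diagonal matrix, the inverse has entries (D^{-1})_{ii} = 1/d_{ii}.
The diagonal entries are: d_{11} = -7, d_{22} = -6, d_{33} = 3, d_{44} = 5, d_{55} = -6
We need (D^{-1})_{55} = 1/d_{55} = 1/-6 = -1/6

-1/6


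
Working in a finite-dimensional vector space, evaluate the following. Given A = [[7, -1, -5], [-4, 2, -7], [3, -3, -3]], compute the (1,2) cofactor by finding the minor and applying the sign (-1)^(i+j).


To find cofactor C_{12}, delete row 1 and column 2.
The resulting 2x2 submatrix is: [[-4, -7], [3, -3]]
Minor M_{12} = -4*-3 - -7*3
  = 12 - -21 = 33
Sign = (-1)^(1+2) = (-1)^3 = -1
Cofactor C_{12} = -1 * 33 = -33

-33


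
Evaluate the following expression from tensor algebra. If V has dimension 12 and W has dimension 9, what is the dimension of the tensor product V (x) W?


The dimension of a tensor product is the product of dimensions.
dim(V) = 12, dim(W) = 9
dim(V (x) W) = 12 * 9 = 108

108


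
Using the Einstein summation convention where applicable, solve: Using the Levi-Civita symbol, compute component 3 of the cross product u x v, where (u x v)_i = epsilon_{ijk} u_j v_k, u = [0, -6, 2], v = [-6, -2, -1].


(u x v)_3 = sum_{j,k} epsilon_{3jk} u_j v_k. Only permutations of (1,2,3) contribute; the two non-zero terms are:
eps_{312} u_1 v_2 = 1 * 0 * -2 = 0
eps_{321} u_2 v_1 = -1 * -6 * -6 = -36
(u x v)_3 = -36

-36


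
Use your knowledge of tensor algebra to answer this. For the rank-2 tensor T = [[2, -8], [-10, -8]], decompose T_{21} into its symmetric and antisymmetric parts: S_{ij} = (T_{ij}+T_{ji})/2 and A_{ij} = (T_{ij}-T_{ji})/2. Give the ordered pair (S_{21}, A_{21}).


T_{21} = -10
T_{12} = -8
S_{21} = (-10 + -8)/2 = -18/2 = -9
A_{21} = (-10 - -8)/2 = -2/2 = -1
Check: S + A = -9 + -1 = -10 = T_{21}.

(-9, -1)


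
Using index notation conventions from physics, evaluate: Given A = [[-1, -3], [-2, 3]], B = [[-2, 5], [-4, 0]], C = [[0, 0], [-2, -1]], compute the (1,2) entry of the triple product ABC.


(ABC)_{12} = sum_m (AB)_{1m} C_{m2}. First compute row 1 of AB.
(AB)_{11} = -1*-2 + -3*-4 = 14
(AB)_{12} = -1*5 + -3*0 = -5
Now contract with column 2 of C:
(AB)_{11} * C_{12} = 14 * 0 = 0
(AB)_{12} * C_{22} = -5 * -1 = 5
(ABC)_{12} = 0 + 5 = 5

5


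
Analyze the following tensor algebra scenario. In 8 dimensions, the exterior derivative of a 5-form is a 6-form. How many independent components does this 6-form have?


The exterior derivative of a p-form is a (p+1)-form.
Its number of independent components is C(n, p+1).
n = 8, p+1 = 6
C(8, 6) = 28

28


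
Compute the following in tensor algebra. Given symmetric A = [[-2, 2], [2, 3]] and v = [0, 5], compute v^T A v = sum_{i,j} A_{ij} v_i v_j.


First compute Av:
(Av)_1 = -2*0 + 2*5 = 10
(Av)_2 = 2*0 + 3*5 = 15
Av = [10, 15]
Then v^T (Av) = 0*10 + 5*15
= 0 + 75 = 75

75


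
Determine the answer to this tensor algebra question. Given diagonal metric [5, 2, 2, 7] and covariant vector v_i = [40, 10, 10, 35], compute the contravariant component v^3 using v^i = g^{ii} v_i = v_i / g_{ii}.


To raise an index with a diagonal metric: v^i = v_i / g_{ii}.
For index 3: v_3 = 10, g_{33} = 2
v^3 = 10 / 2 = 5

5


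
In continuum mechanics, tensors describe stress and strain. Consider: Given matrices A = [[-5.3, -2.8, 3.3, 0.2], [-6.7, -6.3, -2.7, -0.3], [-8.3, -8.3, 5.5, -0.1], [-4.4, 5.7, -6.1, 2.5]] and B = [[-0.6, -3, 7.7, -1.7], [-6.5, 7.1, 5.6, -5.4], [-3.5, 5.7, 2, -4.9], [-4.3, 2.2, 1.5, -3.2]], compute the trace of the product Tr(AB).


Tr(AB) = sum_i (AB)_{ii} where (AB)_{ii} = sum_k A_{ik} B_{ki}.
(AB)_{11} = -5.3*-0.6 + -2.8*-6.5 + 3.3*-3.5 + 0.2*-4.3 = 8.97
(AB)_{22} = -6.7*-3 + -6.3*7.1 + -2.7*5.7 + -0.3*2.2 = -40.68
(AB)_{33} = -8.3*7.7 + -8.3*5.6 + 5.5*2 + -0.1*1.5 = -99.54
(AB)_{44} = -4.4*-1.7 + 5.7*-5.4 + -6.1*-4.9 + 2.5*-3.2 = -1.41
Tr(AB) = 8.97 + -40.68 + -99.54 + -1.41 = -132.66

-132.66


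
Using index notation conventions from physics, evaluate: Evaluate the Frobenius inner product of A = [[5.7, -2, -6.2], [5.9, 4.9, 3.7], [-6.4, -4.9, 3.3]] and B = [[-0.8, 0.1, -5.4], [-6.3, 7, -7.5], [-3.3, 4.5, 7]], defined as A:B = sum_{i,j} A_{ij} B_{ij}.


A:B = sum over all i,j of A_{ij} * B_{ij}.
Row 1: 5.7*-0.8=-4.56, -2*0.1=-0.2, -6.2*-5.4=33.48 => row sum = 28.72
Row 2: 5.9*-6.3=-37.17, 4.9*7=34.3, 3.7*-7.5=-27.75 => row sum = -30.62
Row 3: -6.4*-3.3=21.12, -4.9*4.5=-22.05, 3.3*7=23.1 => row sum = 22.17
Total = 28.72 + -30.62 + 22.17 = 20.27

20.27


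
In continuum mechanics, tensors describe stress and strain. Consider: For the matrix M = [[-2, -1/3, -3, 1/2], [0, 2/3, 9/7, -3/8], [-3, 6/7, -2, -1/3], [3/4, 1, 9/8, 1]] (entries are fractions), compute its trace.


The trace is the sum of diagonal entries.
Diagonal: M[1,1] = -2, M[2,2] = 2/3, M[3,3] = -2, M[4,4] = 1
Tr(M) = -2 + 2/3 + -2 + 1
Computing step by step:
After adding M[1,1]: -2
After adding M[2,2]: -4/3
After adding M[3,3]: -10/3
After adding M[4,4]: -7/3
Tr(M) = -7/3

-7/3


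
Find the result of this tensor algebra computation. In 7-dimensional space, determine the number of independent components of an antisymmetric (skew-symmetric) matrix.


An antisymmetric rank-2 tensor satisfies A_{ij} = -A_{ji}, so diagonal entries are zero.
The independent components are the upper-triangular entries: C(n, 2) = n(n-1)/2.
n = 7
C(7, 2) = 7 * 6 / 2 = 42 / 2 = 21

21


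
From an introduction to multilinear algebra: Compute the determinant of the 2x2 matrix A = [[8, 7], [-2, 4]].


For a 2x2 matrix [[a, b], [c, d]], det = a*d - b*c.
a = 8, b = 7, c = -2, d = 4
a*d = 8 * 4 = 32
b*c = 7 * -2 = -14
det = 32 - -14 = 46

46


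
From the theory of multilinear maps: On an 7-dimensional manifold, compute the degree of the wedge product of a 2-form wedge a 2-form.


The degree of a wedge product is the sum of the degrees of the individual forms.
Degrees: 2, 2
Total degree = 2 + 2 = 4

4


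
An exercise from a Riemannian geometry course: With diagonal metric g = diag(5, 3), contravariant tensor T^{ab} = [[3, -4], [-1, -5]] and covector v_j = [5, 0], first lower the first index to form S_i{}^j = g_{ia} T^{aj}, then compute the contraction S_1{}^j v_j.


Step 1: lower the first index. For a diagonal metric, g_{ia} T^{aj} = g_{ii} T^{ij} (no sum on i).
g_{11} = 5
S_1{}^1 = 5 * T^{11} = 5 * 3 = 15
S_1{}^2 = 5 * T^{12} = 5 * -4 = -20
Step 2: contract S_1{}^j with v_j.
S_1{}^1 * v_1 = 15 * 5 = 75
S_1{}^2 * v_2 = -20 * 0 = 0
Result = 75 + 0 = 75

75


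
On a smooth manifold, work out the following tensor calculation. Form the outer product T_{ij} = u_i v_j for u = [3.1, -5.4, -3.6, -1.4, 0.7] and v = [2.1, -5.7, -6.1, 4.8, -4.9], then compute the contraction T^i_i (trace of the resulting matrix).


The outer product gives T_{ij} = u_i v_j.
The trace (contraction) is Tr(T) = sum_i T_{ii} = sum_i u_i v_i.
Diagonal entries:
T_{11} = u_1 * v_1 = 3.1 * 2.1 = 6.51
T_{22} = u_2 * v_2 = -5.4 * -5.7 = 30.78
T_{33} = u_3 * v_3 = -3.6 * -6.1 = 21.96
T_{44} = u_4 * v_4 = -1.4 * 4.8 = -6.72
T_{55} = u_5 * v_5 = 0.7 * -4.9 = -3.43
Tr(T) = 6.51 + 30.78 + 21.96 + -6.72 + -3.43 = 49.1

49.1


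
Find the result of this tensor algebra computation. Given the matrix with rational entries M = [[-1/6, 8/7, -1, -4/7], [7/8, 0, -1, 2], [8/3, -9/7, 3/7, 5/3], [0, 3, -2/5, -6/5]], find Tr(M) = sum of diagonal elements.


The trace is the sum of diagonal entries.
Diagonal: M[1,1] = -1/6, M[2,2] = 0, M[3,3] = 3/7, M[4,4] = -6/5
Tr(M) = -1/6 + 0 + 3/7 + -6/5
Computing step by step:
After adding M[1,1]: -1/6
After adding M[2,2]: -1/6
After adding M[3,3]: 11/42
After adding M[4,4]: -197/210
Tr(M) = -197/210

-197/210


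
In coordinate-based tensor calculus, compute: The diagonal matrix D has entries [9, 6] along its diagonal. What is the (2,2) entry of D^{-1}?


For a diagonal matrix, the inverse has entries (D^{-1})_{ii} = 1/d_{ii}.
The diagonal entries are: d_{11} = 9, d_{22} = 6
We need (D^{-1})_{22} = 1/d_{22} = 1/6 = 1/6

1/6


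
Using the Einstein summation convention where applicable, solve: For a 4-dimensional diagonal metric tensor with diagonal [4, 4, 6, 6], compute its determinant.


For a diagonal metric, the determinant is the product of diagonal entries.
Diagonal entries: 4, 4, 6, 6
det(g) = 4 * 4 * 6 * 6 = 576

576


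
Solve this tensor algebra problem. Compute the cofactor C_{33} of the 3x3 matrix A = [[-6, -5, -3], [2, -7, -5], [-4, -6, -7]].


To find cofactor C_{33}, delete row 3 and column 3.
The resulting 2x2 submatrix is: [[-6, -5], [2, -7]]
Minor M_{33} = -6*-7 - -5*2
  = 42 - -10 = 52
Sign = (-1)^(3+3) = (-1)^6 = 1
Cofactor C_{33} = 1 * 52 = 52

52


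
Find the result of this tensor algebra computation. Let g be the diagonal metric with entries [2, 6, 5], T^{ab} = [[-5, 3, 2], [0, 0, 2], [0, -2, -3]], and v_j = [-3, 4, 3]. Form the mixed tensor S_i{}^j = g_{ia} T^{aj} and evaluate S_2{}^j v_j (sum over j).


Step 1: lower the first index. For a diagonal metric, g_{ia} T^{aj} = g_{ii} T^{ij} (no sum on i).
g_{22} = 6
S_2{}^1 = 6 * T^{21} = 6 * 0 = 0
S_2{}^2 = 6 * T^{22} = 6 * 0 = 0
S_2{}^3 = 6 * T^{23} = 6 * 2 = 12
Step 2: contract S_2{}^j with v_j.
S_2{}^1 * v_1 = 0 * -3 = 0
S_2{}^2 * v_2 = 0 * 4 = 0
S_2{}^3 * v_3 = 12 * 3 = 36
Result = 0 + 0 + 36 = 36

36


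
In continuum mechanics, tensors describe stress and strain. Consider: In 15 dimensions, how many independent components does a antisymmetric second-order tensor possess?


A antisymmetric rank-2 tensor in d dimensions has d(d-1)/2 independent components.
d = 15
d(d-1)/2 = 15 * 14 / 2 = 210 / 2 = 105

105


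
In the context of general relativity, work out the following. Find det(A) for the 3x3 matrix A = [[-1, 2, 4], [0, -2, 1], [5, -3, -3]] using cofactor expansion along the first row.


Expanding along the first row, det(A) = a11*M_11 - a12*M_12 + a13*M_13, where M_1j is the (1,j) minor.
Minor M_11 = -2*-3 - 1*-3 = 9
Minor M_12 = 0*-3 - 1*5 = -5
Minor M_13 = 0*-3 - -2*5 = 10
det = -1*(9) - 2*(-5) + 4*(10)
    = -9 - -10 + 40
    = 41

41


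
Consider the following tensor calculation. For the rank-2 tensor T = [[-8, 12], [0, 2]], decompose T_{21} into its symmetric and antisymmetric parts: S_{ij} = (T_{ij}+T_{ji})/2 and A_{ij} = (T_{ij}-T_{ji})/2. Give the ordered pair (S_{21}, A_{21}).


T_{21} = 0
T_{12} = 12
S_{21} = (0 + 12)/2 = 12/2 = 6
A_{21} = (0 - 12)/2 = -12/2 = -6
Check: S + A = 6 + -6 = 0 = T_{21}.

(6, -6)


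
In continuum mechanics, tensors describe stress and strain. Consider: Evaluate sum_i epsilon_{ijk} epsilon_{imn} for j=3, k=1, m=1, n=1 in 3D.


Using the identity: epsilon_{ijk} epsilon_{imn} = delta_{jm} delta_{kn} - delta_{jn} delta_{km}.
delta_{31} = 0
delta_{11} = 1
delta_{31} = 0
delta_{11} = 1
Result = 0 * 1 - 0 * 1 = 0 - 0 = 0

0


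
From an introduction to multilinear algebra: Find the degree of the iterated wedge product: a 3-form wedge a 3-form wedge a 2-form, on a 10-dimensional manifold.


The degree of a wedge product is the sum of the degrees of the individual forms.
Degrees: 3, 3, 2
Total degree = 3 + 3 + 2 = 8

8


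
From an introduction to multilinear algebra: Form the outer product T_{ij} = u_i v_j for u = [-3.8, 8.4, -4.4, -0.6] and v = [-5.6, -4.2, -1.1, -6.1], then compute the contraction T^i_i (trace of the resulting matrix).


The outer product gives T_{ij} = u_i v_j.
The trace (contraction) is Tr(T) = sum_i T_{ii} = sum_i u_i v_i.
Diagonal entries:
T_{11} = u_1 * v_1 = -3.8 * -5.6 = 21.28
T_{22} = u_2 * v_2 = 8.4 * -4.2 = -35.28
T_{33} = u_3 * v_3 = -4.4 * -1.1 = 4.84
T_{44} = u_4 * v_4 = -0.6 * -6.1 = 3.66
Tr(T) = 21.28 + -35.28 + 4.84 + 3.66 = -5.5

-5.5


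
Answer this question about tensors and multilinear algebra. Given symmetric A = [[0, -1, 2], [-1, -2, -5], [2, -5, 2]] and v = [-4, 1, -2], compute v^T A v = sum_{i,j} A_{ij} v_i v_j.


First compute Av:
(Av)_1 = 0*-4 + -1*1 + 2*-2 = -5
(Av)_2 = -1*-4 + -2*1 + -5*-2 = 12
(Av)_3 = 2*-4 + -5*1 + 2*-2 = -17
Av = [-5, 12, -17]
Then v^T (Av) = -4*-5 + 1*12 + -2*-17
= 20 + 12 + 34 = 66

66


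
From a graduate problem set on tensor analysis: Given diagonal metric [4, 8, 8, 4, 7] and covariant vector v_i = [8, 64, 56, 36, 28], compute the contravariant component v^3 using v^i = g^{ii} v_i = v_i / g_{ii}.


To raise an index with a diagonal metric: v^i = v_i / g_{ii}.
For index 3: v_3 = 56, g_{33} = 8
v^3 = 56 / 8 = 7

7


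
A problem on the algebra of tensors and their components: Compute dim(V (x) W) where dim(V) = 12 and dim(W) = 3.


The dimension of a tensor product is the product of dimensions.
dim(V) = 12, dim(W) = 3
dim(V (x) W) = 12 * 3 = 36

36


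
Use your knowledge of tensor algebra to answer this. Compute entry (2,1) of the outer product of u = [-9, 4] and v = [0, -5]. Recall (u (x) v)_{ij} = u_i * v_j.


The outer product entry T_{ij} = u_i * v_j.
We need i=2, j=1.
u_2 = 4, v_1 = 0
T_{2,1} = 4 * 0 = 0

0


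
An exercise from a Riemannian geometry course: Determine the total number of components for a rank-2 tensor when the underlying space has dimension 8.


The number of components of a rank-r tensor in d dimensions is d^r.
Here d = 8 and r = 2.
8^2 = 64

64


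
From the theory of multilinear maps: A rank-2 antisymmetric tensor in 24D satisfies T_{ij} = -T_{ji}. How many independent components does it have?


An antisymmetric rank-2 tensor satisfies A_{ij} = -A_{ji}, so diagonal entries are zero.
The independent components are the upper-triangular entries: C(n, 2) = n(n-1)/2.
n = 24
C(24, 2) = 24 * 23 / 2 = 552 / 2 = 276

276


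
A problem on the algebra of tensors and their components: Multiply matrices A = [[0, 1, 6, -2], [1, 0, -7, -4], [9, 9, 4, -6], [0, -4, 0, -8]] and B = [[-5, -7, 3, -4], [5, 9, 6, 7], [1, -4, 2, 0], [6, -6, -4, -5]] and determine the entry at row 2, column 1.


(AB)_{ij} = sum_k A_{ik} B_{kj}.
For i=2, j=1:
A_{21} * B_{11} = 1 * -5 = -5
A_{22} * B_{21} = 0 * 5 = 0
A_{23} * B_{31} = -7 * 1 = -7
A_{24} * B_{41} = -4 * 6 = -24
Sum = -5 + 0 + -7 + -24 = -36

-36


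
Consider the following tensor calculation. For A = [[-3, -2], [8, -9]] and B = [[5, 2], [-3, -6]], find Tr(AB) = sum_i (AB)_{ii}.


Tr(AB) = sum_i (AB)_{ii} where (AB)_{ii} = sum_k A_{ik} B_{ki}.
(AB)_{11} = -3*5 + -2*-3 = -9
(AB)_{22} = 8*2 + -9*-6 = 70
Tr(AB) = -9 + 70 = 61

61


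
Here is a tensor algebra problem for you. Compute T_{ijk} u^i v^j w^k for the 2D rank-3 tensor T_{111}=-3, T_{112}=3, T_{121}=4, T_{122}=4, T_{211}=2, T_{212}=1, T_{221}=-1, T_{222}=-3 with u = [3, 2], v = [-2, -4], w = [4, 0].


S = sum over i,j,k of T_{ijk} u_i v_j w_k. Expanding all 8 terms:
T_{111}*u_1*v_1*w_1 = -3*3*-2*4 = 72  (running total: 72)
T_{112}*u_1*v_1*w_2 = 3*3*-2*0 = 0  (running total: 72)
T_{121}*u_1*v_2*w_1 = 4*3*-4*4 = -192  (running total: -120)
T_{122}*u_1*v_2*w_2 = 4*3*-4*0 = 0  (running total: -120)
T_{211}*u_2*v_1*w_1 = 2*2*-2*4 = -32  (running total: -152)
T_{212}*u_2*v_1*w_2 = 1*2*-2*0 = 0  (running total: -152)
T_{221}*u_2*v_2*w_1 = -1*2*-4*4 = 32  (running total: -120)
T_{222}*u_2*v_2*w_2 = -3*2*-4*0 = 0  (running total: -120)
S = -120

-120


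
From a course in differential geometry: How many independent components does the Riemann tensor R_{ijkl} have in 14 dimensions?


The Riemann tensor in d dimensions has d^2(d^2 - 1)/12 independent components.
d = 14, so d^2 = 196
d^2 - 1 = 195
d^2(d^2 - 1) = 196 * 195 = 38220
Divide by 12: 38220 / 12 = 3185

3185


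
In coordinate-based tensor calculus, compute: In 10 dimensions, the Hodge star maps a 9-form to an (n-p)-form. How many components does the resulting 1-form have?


The Hodge dual of a p-form on an n-dimensional manifold is an (n-p)-form.
n = 10, p = 9, so dual degree = 10 - 9 = 1
The number of components is C(n, n-p) = C(10, 1) = 10

10


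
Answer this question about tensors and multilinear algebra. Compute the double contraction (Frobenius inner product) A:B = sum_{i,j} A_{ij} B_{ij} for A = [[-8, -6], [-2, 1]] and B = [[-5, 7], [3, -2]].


A:B = sum over all i,j of A_{ij} * B_{ij}.
Row 1: -8*-5=40, -6*7=-42 => row sum = -2
Row 2: -2*3=-6, 1*-2=-2 => row sum = -8
Total = -2 + -8 = -10

-10


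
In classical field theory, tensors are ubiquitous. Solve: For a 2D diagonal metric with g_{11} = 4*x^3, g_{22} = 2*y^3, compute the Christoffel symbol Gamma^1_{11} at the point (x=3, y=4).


For a diagonal metric, Gamma^k_{ij} = (1/2) g^{kk} (dg_{ik}/dx_j + dg_{jk}/dx_i - dg_{ij}/dx_k).
The metric is diagonal, so g_{ab} = 0 for a != b.
At the given point: g_{11} = 108, g_{22} = 128
g^{11} = 1/108
dg_{11}/dx_1 = dg_{11}/dx_1 = 108
dg_{11}/dx_1 = dg_{11}/dx_1 = 108
dg_{11}/dx_1 = dg_{11}/dx_1 = 108
Numerator = 108 + 108 - 108 = 108
Gamma^1_{11} = 108 / (2 * 108) = 1/2

1/2


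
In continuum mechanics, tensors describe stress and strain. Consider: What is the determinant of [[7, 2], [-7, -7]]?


For a 2x2 matrix [[a, b], [c, d]], det = a*d - b*c.
a = 7, b = 2, c = -7, d = -7
a*d = 7 * -7 = -49
b*c = 2 * -7 = -14
det = -49 - -14 = -35

-35


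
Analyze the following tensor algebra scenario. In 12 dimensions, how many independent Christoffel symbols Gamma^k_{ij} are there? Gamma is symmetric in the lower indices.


Christoffel symbols Gamma^k_{ij} are symmetric in i,j, so there are d * d(d+1)/2 independent symbols.
d = 12
d(d+1)/2 = 12 * 13 / 2 = 78
Total = 12 * 78 = 936

936


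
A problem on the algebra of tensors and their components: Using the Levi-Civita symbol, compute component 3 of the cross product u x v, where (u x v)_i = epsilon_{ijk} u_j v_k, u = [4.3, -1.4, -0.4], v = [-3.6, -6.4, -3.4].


(u x v)_3 = sum_{j,k} epsilon_{3jk} u_j v_k. Only permutations of (1,2,3) contribute; the two non-zero terms are:
eps_{312} u_1 v_2 = 1 * 4.3 * -6.4 = -27.52
eps_{321} u_2 v_1 = -1 * -1.4 * -3.6 = -5.04
(u x v)_3 = -32.56

-32.56


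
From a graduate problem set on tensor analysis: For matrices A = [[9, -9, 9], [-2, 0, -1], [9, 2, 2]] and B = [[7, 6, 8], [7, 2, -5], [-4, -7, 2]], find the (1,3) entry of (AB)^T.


(AB)^T_{ij} = (AB)_{ji} = sum_k A_{jk} B_{ki}.
For i=1, j=3 we need (AB)_{31}:
A_{31} * B_{11} = 9 * 7 = 63
A_{32} * B_{21} = 2 * 7 = 14
A_{33} * B_{31} = 2 * -4 = -8
Sum = 63 + 14 + -8 = 69

69
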